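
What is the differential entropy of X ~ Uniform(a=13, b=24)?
2.3979 nats

We have X ~ Uniform(a=13, b=24).

The differential entropy measures the uncertainty or information content of the distribution.

For a Uniform distribution with a=13, b=24:
h(X) = 2.3979 nats

(In bits, this would be 3.4594 bits.)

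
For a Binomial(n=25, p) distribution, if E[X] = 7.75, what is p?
p = 0.31

For a Binomial(n, p) distribution:
E[X] = n × p

Given n = 25 and E[X] = 7.75:
7.75 = 25 × p
p = 7.75 / 25 = 0.31

Verification: Binomial(25, 0.31) has E[X] = 7.75 ✓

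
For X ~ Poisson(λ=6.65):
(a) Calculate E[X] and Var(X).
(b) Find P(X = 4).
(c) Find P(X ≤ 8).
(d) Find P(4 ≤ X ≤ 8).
(a) E[X] = 6.6500, Var(X) = 6.6500
(b) P(X = 4) = 0.105443
(c) P(X ≤ 8) = 0.773452
(d) P(4 ≤ X ≤ 8) = 0.671516

We have X ~ Poisson(λ=6.65).

(a) Moments:
E[X] = 6.6500
Var(X) = 6.6500
σ = √Var(X) = 2.5788

(b) Point probability using PMF:
P(X = 4) = 0.105443

(c) Cumulative probability using CDF:
P(X ≤ 8) = F(8) = 0.773452

(d) Range probability:
P(4 ≤ X ≤ 8) = P(X ≤ 8) - P(X ≤ 3)
                   = F(8) - F(3)
                   = 0.773452 - 0.101936
                   = 0.671516

This means approximately 67.2% of outcomes fall in the interval [4, 8].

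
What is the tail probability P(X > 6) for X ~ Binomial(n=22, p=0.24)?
0.262529

We have X ~ Binomial(n=22, p=0.24).

P(X > 6) = 1 - P(X ≤ 6)
                = 1 - F(6)
                = 1 - 0.737471
                = 0.262529

So there's approximately a 26.3% chance that X exceeds 6.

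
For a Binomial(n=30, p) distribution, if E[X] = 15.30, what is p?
p = 0.51

For a Binomial(n, p) distribution:
E[X] = n × p

Given n = 30 and E[X] = 15.30:
15.30 = 30 × p
p = 15.30 / 30 = 0.51

Verification: Binomial(30, 0.51) has E[X] = 15.30 ✓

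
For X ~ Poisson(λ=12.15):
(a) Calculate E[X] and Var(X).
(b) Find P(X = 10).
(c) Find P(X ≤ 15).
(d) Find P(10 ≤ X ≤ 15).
(a) E[X] = 12.1500, Var(X) = 12.1500
(b) P(X = 10) = 0.102170
(c) P(X ≤ 15) = 0.833355
(d) P(10 ≤ X ≤ 15) = 0.603822

We have X ~ Poisson(λ=12.15).

(a) Moments:
E[X] = 12.1500
Var(X) = 12.1500
σ = √Var(X) = 3.4857

(b) Point probability using PMF:
P(X = 10) = 0.102170

(c) Cumulative probability using CDF:
P(X ≤ 15) = F(15) = 0.833355

(d) Range probability:
P(10 ≤ X ≤ 15) = P(X ≤ 15) - P(X ≤ 9)
                   = F(15) - F(9)
                   = 0.833355 - 0.229533
                   = 0.603822

This means approximately 60.4% of outcomes fall in the interval [10, 15].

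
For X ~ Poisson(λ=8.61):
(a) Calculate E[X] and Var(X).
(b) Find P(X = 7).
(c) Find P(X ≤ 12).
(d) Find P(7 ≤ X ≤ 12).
(a) E[X] = 8.6100, Var(X) = 8.6100
(b) P(X = 7) = 0.126857
(c) P(X ≤ 12) = 0.902286
(d) P(7 ≤ X ≤ 12) = 0.657643

We have X ~ Poisson(λ=8.61).

(a) Moments:
E[X] = 8.6100
Var(X) = 8.6100
σ = √Var(X) = 2.9343

(b) Point probability using PMF:
P(X = 7) = 0.126857

(c) Cumulative probability using CDF:
P(X ≤ 12) = F(12) = 0.902286

(d) Range probability:
P(7 ≤ X ≤ 12) = P(X ≤ 12) - P(X ≤ 6)
                   = F(12) - F(6)
                   = 0.902286 - 0.244644
                   = 0.657643

This means approximately 65.8% of outcomes fall in the interval [7, 12].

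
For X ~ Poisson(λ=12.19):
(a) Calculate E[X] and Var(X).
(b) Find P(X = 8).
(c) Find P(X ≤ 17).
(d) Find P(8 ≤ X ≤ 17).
(a) E[X] = 12.1900, Var(X) = 12.1900
(b) P(X = 8) = 0.061441
(c) P(X ≤ 17) = 0.929461
(d) P(8 ≤ X ≤ 17) = 0.847934

We have X ~ Poisson(λ=12.19).

(a) Moments:
E[X] = 12.1900
Var(X) = 12.1900
σ = √Var(X) = 3.4914

(b) Point probability using PMF:
P(X = 8) = 0.061441

(c) Cumulative probability using CDF:
P(X ≤ 17) = F(17) = 0.929461

(d) Range probability:
P(8 ≤ X ≤ 17) = P(X ≤ 17) - P(X ≤ 7)
                   = F(17) - F(7)
                   = 0.929461 - 0.081527
                   = 0.847934

This means approximately 84.8% of outcomes fall in the interval [8, 17].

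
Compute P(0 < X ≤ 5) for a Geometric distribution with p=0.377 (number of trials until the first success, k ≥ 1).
0.906149

We have X ~ Geometric(p=0.377) (number of trials until the first success, k ≥ 1).

To find P(0 < X ≤ 5), we use:
P(0 < X ≤ 5) = P(X ≤ 5) - P(X ≤ 0)
                 = F(5) - F(0)
                 = 0.906149 - 0.000000
                 = 0.906149

So there's approximately a 90.6% chance that X falls in this range.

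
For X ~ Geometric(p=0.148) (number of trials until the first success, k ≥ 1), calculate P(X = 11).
0.029830

We have X ~ Geometric(p=0.148) (number of trials until the first success, k ≥ 1).

For a Geometric distribution, the PMF gives us the probability of each outcome.

Using the PMF formula:
P(X = 11) = 0.029830

Rounded to 4 decimal places: 0.0298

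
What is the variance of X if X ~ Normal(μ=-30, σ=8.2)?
67.2400

We have X ~ Normal(μ=-30, σ=8.2).

For a Normal distribution with μ=-30, σ=8.2:
Var(X) = 67.2400

The variance measures the spread of the distribution around the mean.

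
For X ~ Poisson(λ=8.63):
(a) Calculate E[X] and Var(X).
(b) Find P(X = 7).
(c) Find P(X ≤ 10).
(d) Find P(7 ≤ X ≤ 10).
(a) E[X] = 8.6300, Var(X) = 8.6300
(b) P(X = 7) = 0.126382
(c) P(X ≤ 10) = 0.748851
(d) P(7 ≤ X ≤ 10) = 0.506264

We have X ~ Poisson(λ=8.63).

(a) Moments:
E[X] = 8.6300
Var(X) = 8.6300
σ = √Var(X) = 2.9377

(b) Point probability using PMF:
P(X = 7) = 0.126382

(c) Cumulative probability using CDF:
P(X ≤ 10) = F(10) = 0.748851

(d) Range probability:
P(7 ≤ X ≤ 10) = P(X ≤ 10) - P(X ≤ 6)
                   = F(10) - F(6)
                   = 0.748851 - 0.242587
                   = 0.506264

This means approximately 50.6% of outcomes fall in the interval [7, 10].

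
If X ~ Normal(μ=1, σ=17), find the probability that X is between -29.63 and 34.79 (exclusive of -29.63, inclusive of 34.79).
0.940783

We have X ~ Normal(μ=1, σ=17).

To find P(-29.63 < X ≤ 34.79), we use:
P(-29.63 < X ≤ 34.79) = P(X ≤ 34.79) - P(X ≤ -29.63)
                 = F(34.79) - F(-29.63)
                 = 0.976575 - 0.035791
                 = 0.940783

So there's approximately a 94.1% chance that X falls in this range.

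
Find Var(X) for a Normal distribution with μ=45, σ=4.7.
22.0900

We have X ~ Normal(μ=45, σ=4.7).

For a Normal distribution with μ=45, σ=4.7:
Var(X) = 22.0900

The variance measures the spread of the distribution around the mean.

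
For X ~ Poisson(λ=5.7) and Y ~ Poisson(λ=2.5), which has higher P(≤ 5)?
Y has higher probability (P(Y ≤ 5) = 0.9580 > P(X ≤ 5) = 0.4950)

Compute P(≤ 5) for each distribution:

X ~ Poisson(λ=5.7):
P(X ≤ 5) = 0.4950

Y ~ Poisson(λ=2.5):
P(Y ≤ 5) = 0.9580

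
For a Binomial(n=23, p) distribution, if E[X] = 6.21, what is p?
p = 0.27

For a Binomial(n, p) distribution:
E[X] = n × p

Given n = 23 and E[X] = 6.21:
6.21 = 23 × p
p = 6.21 / 23 = 0.27

Verification: Binomial(23, 0.27) has E[X] = 6.21 ✓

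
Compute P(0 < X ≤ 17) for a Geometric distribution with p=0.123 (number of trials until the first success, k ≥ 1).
0.892603

We have X ~ Geometric(p=0.123) (number of trials until the first success, k ≥ 1).

To find P(0 < X ≤ 17), we use:
P(0 < X ≤ 17) = P(X ≤ 17) - P(X ≤ 0)
                 = F(17) - F(0)
                 = 0.892603 - 0.000000
                 = 0.892603

So there's approximately a 89.3% chance that X falls in this range.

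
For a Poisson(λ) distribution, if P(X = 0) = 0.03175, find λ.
λ = 3.4499

For a Poisson(λ) distribution, the PMF at 0 is:
P(X = 0) = λ^0 e^(-λ) / 0! = e^(-λ)

Given P(X = 0) = 0.03175:
e^(-λ) = 0.03175
-λ = ln(0.03175)
λ = -ln(0.03175) = 3.4499

Verification: e^(-3.4499) = 0.03175 ✓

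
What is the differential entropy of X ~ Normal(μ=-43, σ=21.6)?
4.4916 nats

We have X ~ Normal(μ=-43, σ=21.6).

The differential entropy measures the uncertainty or information content of the distribution.

For a Normal distribution with μ=-43, σ=21.6:
h(X) = 4.4916 nats

(In bits, this would be 6.4801 bits.)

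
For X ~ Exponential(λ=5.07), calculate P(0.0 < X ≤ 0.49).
0.916616

We have X ~ Exponential(λ=5.07).

To find P(0.0 < X ≤ 0.49), we use:
P(0.0 < X ≤ 0.49) = P(X ≤ 0.49) - P(X ≤ 0.0)
                 = F(0.49) - F(0.0)
                 = 0.916616 - 0.000000
                 = 0.916616

So there's approximately a 91.7% chance that X falls in this range.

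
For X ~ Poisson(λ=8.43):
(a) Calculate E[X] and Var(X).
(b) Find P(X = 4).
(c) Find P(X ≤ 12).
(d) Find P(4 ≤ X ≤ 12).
(a) E[X] = 8.4300, Var(X) = 8.4300
(b) P(X = 4) = 0.045919
(c) P(X ≤ 12) = 0.913251
(d) P(4 ≤ X ≤ 12) = 0.881651

We have X ~ Poisson(λ=8.43).

(a) Moments:
E[X] = 8.4300
Var(X) = 8.4300
σ = √Var(X) = 2.9034

(b) Point probability using PMF:
P(X = 4) = 0.045919

(c) Cumulative probability using CDF:
P(X ≤ 12) = F(12) = 0.913251

(d) Range probability:
P(4 ≤ X ≤ 12) = P(X ≤ 12) - P(X ≤ 3)
                   = F(12) - F(3)
                   = 0.913251 - 0.031600
                   = 0.881651

This means approximately 88.2% of outcomes fall in the interval [4, 12].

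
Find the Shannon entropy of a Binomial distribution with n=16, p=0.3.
2.0196 nats

We have X ~ Binomial(n=16, p=0.3).

The Shannon entropy measures the uncertainty or information content of the distribution.

For a Binomial distribution with n=16, p=0.3:
H(X) = 2.0196 nats

(In bits, this would be 2.9137 bits.)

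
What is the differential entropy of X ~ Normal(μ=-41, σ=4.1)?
2.8299 nats

We have X ~ Normal(μ=-41, σ=4.1).

The differential entropy measures the uncertainty or information content of the distribution.

For a Normal distribution with μ=-41, σ=4.1:
h(X) = 2.8299 nats

(In bits, this would be 4.0827 bits.)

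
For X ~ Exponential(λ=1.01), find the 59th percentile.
0.8828

We have X ~ Exponential(λ=1.01).

We want to find x such that P(X ≤ x) = 0.59.

This is the 59th percentile, which means 59% of values fall below this point.

Using the inverse CDF (quantile function):
x = F⁻¹(0.59) = 0.8828

Verification: P(X ≤ 0.8828) = 0.59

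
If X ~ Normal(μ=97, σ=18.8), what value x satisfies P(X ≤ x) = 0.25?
84.3196

We have X ~ Normal(μ=97, σ=18.8).

We want to find x such that P(X ≤ x) = 0.25.

This is the 25th percentile, which means 25% of values fall below this point.

Using the inverse CDF (quantile function):
x = F⁻¹(0.25) = 84.3196

Verification: P(X ≤ 84.3196) = 0.25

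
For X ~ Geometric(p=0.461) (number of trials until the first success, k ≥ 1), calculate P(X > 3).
0.156591

We have X ~ Geometric(p=0.461) (number of trials until the first success, k ≥ 1).

P(X > 3) = 1 - P(X ≤ 3)
                = 1 - F(3)
                = 1 - 0.843409
                = 0.156591

So there's approximately a 15.7% chance that X exceeds 3.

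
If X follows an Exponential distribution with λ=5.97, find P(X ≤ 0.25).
0.775190

We have X ~ Exponential(λ=5.97).

The CDF gives us P(X ≤ k).

Using the CDF:
P(X ≤ 0.25) = 0.775190

This means there's approximately a 77.5% chance that X is at most 0.25.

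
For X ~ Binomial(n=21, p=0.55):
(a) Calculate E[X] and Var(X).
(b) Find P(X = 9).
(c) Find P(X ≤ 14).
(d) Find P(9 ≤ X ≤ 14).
(a) E[X] = 11.5500, Var(X) = 5.1975
(b) P(X = 9) = 0.093338
(c) P(X ≤ 14) = 0.903636
(d) P(9 ≤ X ≤ 14) = 0.812873

We have X ~ Binomial(n=21, p=0.55).

(a) Moments:
E[X] = 11.5500
Var(X) = 5.1975
σ = √Var(X) = 2.2798

(b) Point probability using PMF:
P(X = 9) = 0.093338

(c) Cumulative probability using CDF:
P(X ≤ 14) = F(14) = 0.903636

(d) Range probability:
P(9 ≤ X ≤ 14) = P(X ≤ 14) - P(X ≤ 8)
                   = F(14) - F(8)
                   = 0.903636 - 0.090763
                   = 0.812873

This means approximately 81.3% of outcomes fall in the interval [9, 14].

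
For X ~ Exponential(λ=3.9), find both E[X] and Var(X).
E[X] = 0.2564, Var(X) = 0.0657

We have X ~ Exponential(λ=3.9).

For an Exponential distribution with λ=3.9:

Expected value:
E[X] = 0.2564

Variance:
Var(X) = 0.0657

Standard deviation:
σ = √Var(X) = 0.2564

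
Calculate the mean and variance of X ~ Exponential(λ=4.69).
E[X] = 0.2132, Var(X) = 0.0455

We have X ~ Exponential(λ=4.69).

For an Exponential distribution with λ=4.69:

Expected value:
E[X] = 0.2132

Variance:
Var(X) = 0.0455

Standard deviation:
σ = √Var(X) = 0.2132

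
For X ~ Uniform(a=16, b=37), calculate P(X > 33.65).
0.159524

We have X ~ Uniform(a=16, b=37).

P(X > 33.65) = 1 - P(X ≤ 33.65)
                = 1 - F(33.65)
                = 1 - 0.840476
                = 0.159524

So there's approximately a 16.0% chance that X exceeds 33.65.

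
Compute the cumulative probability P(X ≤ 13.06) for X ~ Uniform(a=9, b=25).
0.253750

We have X ~ Uniform(a=9, b=25).

The CDF gives us P(X ≤ k).

Using the CDF:
P(X ≤ 13.06) = 0.253750

This means there's approximately a 25.4% chance that X is at most 13.06.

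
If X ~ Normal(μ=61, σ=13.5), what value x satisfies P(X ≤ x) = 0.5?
61.0000

We have X ~ Normal(μ=61, σ=13.5).

We want to find x such that P(X ≤ x) = 0.5.

This is the 50th percentile, which means 50% of values fall below this point.

Using the inverse CDF (quantile function):
x = F⁻¹(0.5) = 61.0000

Verification: P(X ≤ 61.0000) = 0.5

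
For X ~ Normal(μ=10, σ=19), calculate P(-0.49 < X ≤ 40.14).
0.653228

We have X ~ Normal(μ=10, σ=19).

To find P(-0.49 < X ≤ 40.14), we use:
P(-0.49 < X ≤ 40.14) = P(X ≤ 40.14) - P(X ≤ -0.49)
                 = F(40.14) - F(-0.49)
                 = 0.943666 - 0.290438
                 = 0.653228

So there's approximately a 65.3% chance that X falls in this range.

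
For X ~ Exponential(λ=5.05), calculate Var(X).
0.0392

We have X ~ Exponential(λ=5.05).

For an Exponential distribution with λ=5.05:
Var(X) = 0.0392

The variance measures the spread of the distribution around the mean.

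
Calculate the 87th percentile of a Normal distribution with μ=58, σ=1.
59.1264

We have X ~ Normal(μ=58, σ=1).

We want to find x such that P(X ≤ x) = 0.87.

This is the 87th percentile, which means 87% of values fall below this point.

Using the inverse CDF (quantile function):
x = F⁻¹(0.87) = 59.1264

Verification: P(X ≤ 59.1264) = 0.87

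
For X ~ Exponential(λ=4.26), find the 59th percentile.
0.2093

We have X ~ Exponential(λ=4.26).

We want to find x such that P(X ≤ x) = 0.59.

This is the 59th percentile, which means 59% of values fall below this point.

Using the inverse CDF (quantile function):
x = F⁻¹(0.59) = 0.2093

Verification: P(X ≤ 0.2093) = 0.59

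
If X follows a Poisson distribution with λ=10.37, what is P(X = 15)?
0.041357

We have X ~ Poisson(λ=10.37).

For a Poisson distribution, the PMF gives us the probability of each outcome.

Using the PMF formula:
P(X = 15) = 0.041357

Rounded to 4 decimal places: 0.0414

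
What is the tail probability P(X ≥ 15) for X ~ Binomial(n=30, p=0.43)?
0.276042

We have X ~ Binomial(n=30, p=0.43).

For discrete distributions, P(X ≥ 15) = 1 - P(X ≤ 14).

P(X ≤ 14) = 0.723958
P(X ≥ 15) = 1 - 0.723958 = 0.276042

So there's approximately a 27.6% chance that X is at least 15.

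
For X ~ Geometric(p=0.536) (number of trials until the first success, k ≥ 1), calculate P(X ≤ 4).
0.953648

We have X ~ Geometric(p=0.536) (number of trials until the first success, k ≥ 1).

The CDF gives us P(X ≤ k).

Using the CDF:
P(X ≤ 4) = 0.953648

This means there's approximately a 95.4% chance that X is at most 4.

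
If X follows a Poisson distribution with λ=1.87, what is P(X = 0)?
0.154124

We have X ~ Poisson(λ=1.87).

For a Poisson distribution, the PMF gives us the probability of each outcome.

Using the PMF formula:
P(X = 0) = 0.154124

Rounded to 4 decimal places: 0.1541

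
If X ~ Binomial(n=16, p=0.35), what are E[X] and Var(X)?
E[X] = 5.6000, Var(X) = 3.6400

We have X ~ Binomial(n=16, p=0.35).

For a Binomial distribution with n=16, p=0.35:

Expected value:
E[X] = 5.6000

Variance:
Var(X) = 3.6400

Standard deviation:
σ = √Var(X) = 1.9079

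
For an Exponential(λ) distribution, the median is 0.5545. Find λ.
λ = 1.2500

For X ~ Exponential(λ), the CDF is F(x) = 1 - e^(-λx).
The median m satisfies F(m) = 0.5:
1 - e^(-λm) = 0.5
e^(-λm) = 0.5
λm = ln(2)
m = ln(2) / λ

Given m = 0.5545:
λ = ln(2) / 0.5545 = 0.693147 / 0.5545 = 1.2500

Verification: ln(2) / 1.2500 = 0.5545 ✓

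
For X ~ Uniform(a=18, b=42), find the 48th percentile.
29.5200

We have X ~ Uniform(a=18, b=42).

We want to find x such that P(X ≤ x) = 0.48.

This is the 48th percentile, which means 48% of values fall below this point.

Using the inverse CDF (quantile function):
x = F⁻¹(0.48) = 29.5200

Verification: P(X ≤ 29.5200) = 0.48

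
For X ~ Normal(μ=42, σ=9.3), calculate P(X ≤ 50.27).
0.813065

We have X ~ Normal(μ=42, σ=9.3).

The CDF gives us P(X ≤ k).

Using the CDF:
P(X ≤ 50.27) = 0.813065

This means there's approximately a 81.3% chance that X is at most 50.27.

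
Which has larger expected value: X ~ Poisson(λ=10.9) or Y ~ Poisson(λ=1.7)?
X has larger mean (10.9000 > 1.7000)

Compute the expected value for each distribution:

X ~ Poisson(λ=10.9):
E[X] = 10.9000

Y ~ Poisson(λ=1.7):
E[Y] = 1.7000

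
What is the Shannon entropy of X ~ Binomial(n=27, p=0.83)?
2.0760 nats

We have X ~ Binomial(n=27, p=0.83).

The Shannon entropy measures the uncertainty or information content of the distribution.

For a Binomial distribution with n=27, p=0.83:
H(X) = 2.0760 nats

(In bits, this would be 2.9951 bits.)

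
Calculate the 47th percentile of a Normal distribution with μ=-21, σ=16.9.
-22.2721

We have X ~ Normal(μ=-21, σ=16.9).

We want to find x such that P(X ≤ x) = 0.47.

This is the 47th percentile, which means 47% of values fall below this point.

Using the inverse CDF (quantile function):
x = F⁻¹(0.47) = -22.2721

Verification: P(X ≤ -22.2721) = 0.47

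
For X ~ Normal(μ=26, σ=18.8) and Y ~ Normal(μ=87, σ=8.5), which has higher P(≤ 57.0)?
X has higher probability (P(X ≤ 57.0) = 0.9504 > P(Y ≤ 57.0) = 0.0002)

Compute P(≤ 57.0) for each distribution:

X ~ Normal(μ=26, σ=18.8):
P(X ≤ 57.0) = 0.9504

Y ~ Normal(μ=87, σ=8.5):
P(Y ≤ 57.0) = 0.0002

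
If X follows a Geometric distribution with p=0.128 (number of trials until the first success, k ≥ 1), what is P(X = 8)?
0.049071

We have X ~ Geometric(p=0.128) (number of trials until the first success, k ≥ 1).

For a Geometric distribution, the PMF gives us the probability of each outcome.

Using the PMF formula:
P(X = 8) = 0.049071

Rounded to 4 decimal places: 0.0491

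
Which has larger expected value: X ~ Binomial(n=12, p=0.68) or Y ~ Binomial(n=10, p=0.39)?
X has larger mean (8.1600 > 3.9000)

Compute the expected value for each distribution:

X ~ Binomial(n=12, p=0.68):
E[X] = 8.1600

Y ~ Binomial(n=10, p=0.39):
E[Y] = 3.9000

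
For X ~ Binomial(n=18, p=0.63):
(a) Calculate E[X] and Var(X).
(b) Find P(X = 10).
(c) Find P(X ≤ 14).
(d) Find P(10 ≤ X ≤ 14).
(a) E[X] = 11.3400, Var(X) = 4.1958
(b) P(X = 10) = 0.151383
(c) P(X ≤ 14) = 0.943871
(d) P(10 ≤ X ≤ 14) = 0.760345

We have X ~ Binomial(n=18, p=0.63).

(a) Moments:
E[X] = 11.3400
Var(X) = 4.1958
σ = √Var(X) = 2.0484

(b) Point probability using PMF:
P(X = 10) = 0.151383

(c) Cumulative probability using CDF:
P(X ≤ 14) = F(14) = 0.943871

(d) Range probability:
P(10 ≤ X ≤ 14) = P(X ≤ 14) - P(X ≤ 9)
                   = F(14) - F(9)
                   = 0.943871 - 0.183527
                   = 0.760345

This means approximately 76.0% of outcomes fall in the interval [10, 14].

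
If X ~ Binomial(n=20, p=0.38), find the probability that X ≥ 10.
0.189682

We have X ~ Binomial(n=20, p=0.38).

For discrete distributions, P(X ≥ 10) = 1 - P(X ≤ 9).

P(X ≤ 9) = 0.810318
P(X ≥ 10) = 1 - 0.810318 = 0.189682

So there's approximately a 19.0% chance that X is at least 10.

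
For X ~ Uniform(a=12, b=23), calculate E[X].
17.5000

We have X ~ Uniform(a=12, b=23).

For a Uniform distribution with a=12, b=23:
E[X] = 17.5000

This is the expected (average) value of X.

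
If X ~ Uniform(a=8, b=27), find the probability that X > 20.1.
0.363158

We have X ~ Uniform(a=8, b=27).

P(X > 20.1) = 1 - P(X ≤ 20.1)
                = 1 - F(20.1)
                = 1 - 0.636842
                = 0.363158

So there's approximately a 36.3% chance that X exceeds 20.1.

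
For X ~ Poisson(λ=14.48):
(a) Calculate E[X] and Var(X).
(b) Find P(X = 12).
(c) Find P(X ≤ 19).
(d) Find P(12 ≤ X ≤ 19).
(a) E[X] = 14.4800, Var(X) = 14.4800
(b) P(X = 12) = 0.091264
(c) P(X ≤ 19) = 0.902186
(d) P(12 ≤ X ≤ 19) = 0.680546

We have X ~ Poisson(λ=14.48).

(a) Moments:
E[X] = 14.4800
Var(X) = 14.4800
σ = √Var(X) = 3.8053

(b) Point probability using PMF:
P(X = 12) = 0.091264

(c) Cumulative probability using CDF:
P(X ≤ 19) = F(19) = 0.902186

(d) Range probability:
P(12 ≤ X ≤ 19) = P(X ≤ 19) - P(X ≤ 11)
                   = F(19) - F(11)
                   = 0.902186 - 0.221640
                   = 0.680546

This means approximately 68.1% of outcomes fall in the interval [12, 19].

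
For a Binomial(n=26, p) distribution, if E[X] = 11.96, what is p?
p = 0.46

For a Binomial(n, p) distribution:
E[X] = n × p

Given n = 26 and E[X] = 11.96:
11.96 = 26 × p
p = 11.96 / 26 = 0.46

Verification: Binomial(26, 0.46) has E[X] = 11.96 ✓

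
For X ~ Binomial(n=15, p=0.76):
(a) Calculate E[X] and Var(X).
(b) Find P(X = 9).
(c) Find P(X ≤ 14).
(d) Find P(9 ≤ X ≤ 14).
(a) E[X] = 11.4000, Var(X) = 2.7360
(b) P(X = 9) = 0.080908
(c) P(X ≤ 14) = 0.983699
(d) P(9 ≤ X ≤ 14) = 0.937368

We have X ~ Binomial(n=15, p=0.76).

(a) Moments:
E[X] = 11.4000
Var(X) = 2.7360
σ = √Var(X) = 1.6541

(b) Point probability using PMF:
P(X = 9) = 0.080908

(c) Cumulative probability using CDF:
P(X ≤ 14) = F(14) = 0.983699

(d) Range probability:
P(9 ≤ X ≤ 14) = P(X ≤ 14) - P(X ≤ 8)
                   = F(14) - F(8)
                   = 0.983699 - 0.046332
                   = 0.937368

This means approximately 93.7% of outcomes fall in the interval [9, 14].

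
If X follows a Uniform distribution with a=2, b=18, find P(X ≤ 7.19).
0.324375

We have X ~ Uniform(a=2, b=18).

The CDF gives us P(X ≤ k).

Using the CDF:
P(X ≤ 7.19) = 0.324375

This means there's approximately a 32.4% chance that X is at most 7.19.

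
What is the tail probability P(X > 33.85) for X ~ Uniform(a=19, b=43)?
0.381250

We have X ~ Uniform(a=19, b=43).

P(X > 33.85) = 1 - P(X ≤ 33.85)
                = 1 - F(33.85)
                = 1 - 0.618750
                = 0.381250

So there's approximately a 38.1% chance that X exceeds 33.85.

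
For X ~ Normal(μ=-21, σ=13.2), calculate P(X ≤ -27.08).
0.322541

We have X ~ Normal(μ=-21, σ=13.2).

The CDF gives us P(X ≤ k).

Using the CDF:
P(X ≤ -27.08) = 0.322541

This means there's approximately a 32.3% chance that X is at most -27.08.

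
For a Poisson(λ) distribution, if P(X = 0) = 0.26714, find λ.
λ = 1.3200

For a Poisson(λ) distribution, the PMF at 0 is:
P(X = 0) = λ^0 e^(-λ) / 0! = e^(-λ)

Given P(X = 0) = 0.26714:
e^(-λ) = 0.26714
-λ = ln(0.26714)
λ = -ln(0.26714) = 1.3200

Verification: e^(-1.3200) = 0.26714 ✓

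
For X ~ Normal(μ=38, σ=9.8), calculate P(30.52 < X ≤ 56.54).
0.748091

We have X ~ Normal(μ=38, σ=9.8).

To find P(30.52 < X ≤ 56.54), we use:
P(30.52 < X ≤ 56.54) = P(X ≤ 56.54) - P(X ≤ 30.52)
                 = F(56.54) - F(30.52)
                 = 0.970744 - 0.222653
                 = 0.748091

So there's approximately a 74.8% chance that X falls in this range.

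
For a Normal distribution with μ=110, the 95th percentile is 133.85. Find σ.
σ = 14.4998

For X ~ Normal(μ, σ), the p-th percentile satisfies x = μ + z_p × σ,
where z_p = Φ⁻¹(p) is the standard normal quantile.

Step 1: z_{0.95} = Φ⁻¹(0.95) = 1.6449

Step 2: Solve for σ:
133.85 = 110 + 1.6449 × σ
σ = (133.85 - 110) / 1.6449
σ = 23.85 / 1.6449
σ = 14.4998

Verification: μ + z × σ = 110 + 1.6449 × 14.4998 = 133.85 ✓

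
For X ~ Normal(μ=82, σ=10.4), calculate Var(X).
108.1600

We have X ~ Normal(μ=82, σ=10.4).

For a Normal distribution with μ=82, σ=10.4:
Var(X) = 108.1600

The variance measures the spread of the distribution around the mean.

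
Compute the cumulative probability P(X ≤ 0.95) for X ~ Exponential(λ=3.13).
0.948876

We have X ~ Exponential(λ=3.13).

The CDF gives us P(X ≤ k).

Using the CDF:
P(X ≤ 0.95) = 0.948876

This means there's approximately a 94.9% chance that X is at most 0.95.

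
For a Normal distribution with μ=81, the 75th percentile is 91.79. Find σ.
σ = 15.9973

For X ~ Normal(μ, σ), the p-th percentile satisfies x = μ + z_p × σ,
where z_p = Φ⁻¹(p) is the standard normal quantile.

Step 1: z_{0.75} = Φ⁻¹(0.75) = 0.6745

Step 2: Solve for σ:
91.79 = 81 + 0.6745 × σ
σ = (91.79 - 81) / 0.6745
σ = 10.79 / 0.6745
σ = 15.9973

Verification: μ + z × σ = 81 + 0.6745 × 15.9973 = 91.79 ✓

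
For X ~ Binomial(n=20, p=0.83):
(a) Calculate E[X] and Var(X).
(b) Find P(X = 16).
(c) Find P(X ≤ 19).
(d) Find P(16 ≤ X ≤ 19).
(a) E[X] = 16.6000, Var(X) = 2.8220
(b) P(X = 16) = 0.205276
(c) P(X ≤ 19) = 0.975925
(d) P(16 ≤ X ≤ 19) = 0.731607

We have X ~ Binomial(n=20, p=0.83).

(a) Moments:
E[X] = 16.6000
Var(X) = 2.8220
σ = √Var(X) = 1.6799

(b) Point probability using PMF:
P(X = 16) = 0.205276

(c) Cumulative probability using CDF:
P(X ≤ 19) = F(19) = 0.975925

(d) Range probability:
P(16 ≤ X ≤ 19) = P(X ≤ 19) - P(X ≤ 15)
                   = F(19) - F(15)
                   = 0.975925 - 0.244318
                   = 0.731607

This means approximately 73.2% of outcomes fall in the interval [16, 19].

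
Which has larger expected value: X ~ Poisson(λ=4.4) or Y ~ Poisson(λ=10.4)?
Y has larger mean (10.4000 > 4.4000)

Compute the expected value for each distribution:

X ~ Poisson(λ=4.4):
E[X] = 4.4000

Y ~ Poisson(λ=10.4):
E[Y] = 10.4000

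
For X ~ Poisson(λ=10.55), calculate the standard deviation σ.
3.2481

We have X ~ Poisson(λ=10.55).

For a Poisson distribution with λ=10.55:
σ = √Var(X) = 3.2481

The standard deviation is the square root of the variance.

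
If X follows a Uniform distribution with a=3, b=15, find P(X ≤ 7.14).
0.345000

We have X ~ Uniform(a=3, b=15).

The CDF gives us P(X ≤ k).

Using the CDF:
P(X ≤ 7.14) = 0.345000

This means there's approximately a 34.5% chance that X is at most 7.14.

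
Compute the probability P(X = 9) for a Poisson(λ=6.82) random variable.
0.096030

We have X ~ Poisson(λ=6.82).

For a Poisson distribution, the PMF gives us the probability of each outcome.

Using the PMF formula:
P(X = 9) = 0.096030

Rounded to 4 decimal places: 0.0960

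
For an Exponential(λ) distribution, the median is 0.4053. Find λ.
λ = 1.7102

For X ~ Exponential(λ), the CDF is F(x) = 1 - e^(-λx).
The median m satisfies F(m) = 0.5:
1 - e^(-λm) = 0.5
e^(-λm) = 0.5
λm = ln(2)
m = ln(2) / λ

Given m = 0.4053:
λ = ln(2) / 0.4053 = 0.693147 / 0.4053 = 1.7102

Verification: ln(2) / 1.7102 = 0.4053 ✓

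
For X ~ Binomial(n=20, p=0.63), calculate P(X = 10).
0.087503

We have X ~ Binomial(n=20, p=0.63).

For a Binomial distribution, the PMF gives us the probability of each outcome.

Using the PMF formula:
P(X = 10) = 0.087503

Rounded to 4 decimal places: 0.0875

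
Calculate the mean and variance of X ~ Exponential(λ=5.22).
E[X] = 0.1916, Var(X) = 0.0367

We have X ~ Exponential(λ=5.22).

For an Exponential distribution with λ=5.22:

Expected value:
E[X] = 0.1916

Variance:
Var(X) = 0.0367

Standard deviation:
σ = √Var(X) = 0.1916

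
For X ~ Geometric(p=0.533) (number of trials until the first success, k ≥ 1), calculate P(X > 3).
0.101848

We have X ~ Geometric(p=0.533) (number of trials until the first success, k ≥ 1).

P(X > 3) = 1 - P(X ≤ 3)
                = 1 - F(3)
                = 1 - 0.898152
                = 0.101848

So there's approximately a 10.2% chance that X exceeds 3.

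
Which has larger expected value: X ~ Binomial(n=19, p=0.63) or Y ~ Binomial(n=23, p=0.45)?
X has larger mean (11.9700 > 10.3500)

Compute the expected value for each distribution:

X ~ Binomial(n=19, p=0.63):
E[X] = 11.9700

Y ~ Binomial(n=23, p=0.45):
E[Y] = 10.3500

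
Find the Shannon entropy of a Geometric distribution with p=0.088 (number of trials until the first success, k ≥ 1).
3.3851 nats

We have X ~ Geometric(p=0.088) (number of trials until the first success, k ≥ 1).

The Shannon entropy measures the uncertainty or information content of the distribution.

For a Geometric distribution with p=0.088 (number of trials until the first success, k ≥ 1):
H(X) = 3.3851 nats

(In bits, this would be 4.8836 bits.)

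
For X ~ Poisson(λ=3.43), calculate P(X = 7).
0.035892

We have X ~ Poisson(λ=3.43).

For a Poisson distribution, the PMF gives us the probability of each outcome.

Using the PMF formula:
P(X = 7) = 0.035892

Rounded to 4 decimal places: 0.0359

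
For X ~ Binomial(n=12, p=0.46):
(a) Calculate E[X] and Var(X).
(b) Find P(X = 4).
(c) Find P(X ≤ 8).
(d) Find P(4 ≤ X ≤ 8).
(a) E[X] = 5.5200, Var(X) = 2.9808
(b) P(X = 4) = 0.160246
(c) P(X ≤ 8) = 0.958535
(d) P(4 ≤ X ≤ 8) = 0.838585

We have X ~ Binomial(n=12, p=0.46).

(a) Moments:
E[X] = 5.5200
Var(X) = 2.9808
σ = √Var(X) = 1.7265

(b) Point probability using PMF:
P(X = 4) = 0.160246

(c) Cumulative probability using CDF:
P(X ≤ 8) = F(8) = 0.958535

(d) Range probability:
P(4 ≤ X ≤ 8) = P(X ≤ 8) - P(X ≤ 3)
                   = F(8) - F(3)
                   = 0.958535 - 0.119950
                   = 0.838585

This means approximately 83.9% of outcomes fall in the interval [4, 8].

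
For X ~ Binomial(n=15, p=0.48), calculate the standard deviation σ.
1.9349

We have X ~ Binomial(n=15, p=0.48).

For a Binomial distribution with n=15, p=0.48:
σ = √Var(X) = 1.9349

The standard deviation is the square root of the variance.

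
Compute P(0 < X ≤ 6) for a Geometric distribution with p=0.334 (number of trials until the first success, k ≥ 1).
0.912734

We have X ~ Geometric(p=0.334) (number of trials until the first success, k ≥ 1).

To find P(0 < X ≤ 6), we use:
P(0 < X ≤ 6) = P(X ≤ 6) - P(X ≤ 0)
                 = F(6) - F(0)
                 = 0.912734 - 0.000000
                 = 0.912734

So there's approximately a 91.3% chance that X falls in this range.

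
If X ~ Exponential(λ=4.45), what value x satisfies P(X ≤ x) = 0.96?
0.7233

We have X ~ Exponential(λ=4.45).

We want to find x such that P(X ≤ x) = 0.96.

This is the 96th percentile, which means 96% of values fall below this point.

Using the inverse CDF (quantile function):
x = F⁻¹(0.96) = 0.7233

Verification: P(X ≤ 0.7233) = 0.96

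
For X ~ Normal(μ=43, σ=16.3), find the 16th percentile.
26.7903

We have X ~ Normal(μ=43, σ=16.3).

We want to find x such that P(X ≤ x) = 0.16.

This is the 16th percentile, which means 16% of values fall below this point.

Using the inverse CDF (quantile function):
x = F⁻¹(0.16) = 26.7903

Verification: P(X ≤ 26.7903) = 0.16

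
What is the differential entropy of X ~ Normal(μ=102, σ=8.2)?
3.5231 nats

We have X ~ Normal(μ=102, σ=8.2).

The differential entropy measures the uncertainty or information content of the distribution.

For a Normal distribution with μ=102, σ=8.2:
h(X) = 3.5231 nats

(In bits, this would be 5.0827 bits.)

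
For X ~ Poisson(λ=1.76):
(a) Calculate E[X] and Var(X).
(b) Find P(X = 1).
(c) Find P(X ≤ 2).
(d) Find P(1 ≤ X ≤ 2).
(a) E[X] = 1.7600, Var(X) = 1.7600
(b) P(X = 1) = 0.302799
(c) P(X ≤ 2) = 0.741307
(d) P(1 ≤ X ≤ 2) = 0.569262

We have X ~ Poisson(λ=1.76).

(a) Moments:
E[X] = 1.7600
Var(X) = 1.7600
σ = √Var(X) = 1.3266

(b) Point probability using PMF:
P(X = 1) = 0.302799

(c) Cumulative probability using CDF:
P(X ≤ 2) = F(2) = 0.741307

(d) Range probability:
P(1 ≤ X ≤ 2) = P(X ≤ 2) - P(X ≤ 0)
                   = F(2) - F(0)
                   = 0.741307 - 0.172045
                   = 0.569262

This means approximately 56.9% of outcomes fall in the interval [1, 2].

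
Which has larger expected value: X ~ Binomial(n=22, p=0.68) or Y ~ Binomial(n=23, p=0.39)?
X has larger mean (14.9600 > 8.9700)

Compute the expected value for each distribution:

X ~ Binomial(n=22, p=0.68):
E[X] = 14.9600

Y ~ Binomial(n=23, p=0.39):
E[Y] = 8.9700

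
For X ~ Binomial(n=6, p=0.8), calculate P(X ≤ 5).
0.737856

We have X ~ Binomial(n=6, p=0.8).

The CDF gives us P(X ≤ k).

Using the CDF:
P(X ≤ 5) = 0.737856

This means there's approximately a 73.8% chance that X is at most 5.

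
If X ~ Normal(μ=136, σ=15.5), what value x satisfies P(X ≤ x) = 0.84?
151.4141

We have X ~ Normal(μ=136, σ=15.5).

We want to find x such that P(X ≤ x) = 0.84.

This is the 84th percentile, which means 84% of values fall below this point.

Using the inverse CDF (quantile function):
x = F⁻¹(0.84) = 151.4141

Verification: P(X ≤ 151.4141) = 0.84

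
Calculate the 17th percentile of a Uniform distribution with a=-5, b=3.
-3.6400

We have X ~ Uniform(a=-5, b=3).

We want to find x such that P(X ≤ x) = 0.17.

This is the 17th percentile, which means 17% of values fall below this point.

Using the inverse CDF (quantile function):
x = F⁻¹(0.17) = -3.6400

Verification: P(X ≤ -3.6400) = 0.17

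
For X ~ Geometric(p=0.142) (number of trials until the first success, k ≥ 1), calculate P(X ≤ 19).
0.945517

We have X ~ Geometric(p=0.142) (number of trials until the first success, k ≥ 1).

The CDF gives us P(X ≤ k).

Using the CDF:
P(X ≤ 19) = 0.945517

This means there's approximately a 94.6% chance that X is at most 19.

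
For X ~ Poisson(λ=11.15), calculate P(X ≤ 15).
0.899175

We have X ~ Poisson(λ=11.15).

The CDF gives us P(X ≤ k).

Using the CDF:
P(X ≤ 15) = 0.899175

This means there's approximately a 89.9% chance that X is at most 15.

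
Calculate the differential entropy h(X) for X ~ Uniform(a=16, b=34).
2.8904 nats

We have X ~ Uniform(a=16, b=34).

The differential entropy measures the uncertainty or information content of the distribution.

For a Uniform distribution with a=16, b=34:
h(X) = 2.8904 nats

(In bits, this would be 4.1699 bits.)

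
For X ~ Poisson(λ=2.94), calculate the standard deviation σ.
1.7146

We have X ~ Poisson(λ=2.94).

For a Poisson distribution with λ=2.94:
σ = √Var(X) = 1.7146

The standard deviation is the square root of the variance.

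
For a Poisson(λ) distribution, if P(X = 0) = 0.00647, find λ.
λ = 5.0406

For a Poisson(λ) distribution, the PMF at 0 is:
P(X = 0) = λ^0 e^(-λ) / 0! = e^(-λ)

Given P(X = 0) = 0.00647:
e^(-λ) = 0.00647
-λ = ln(0.00647)
λ = -ln(0.00647) = 5.0406

Verification: e^(-5.0406) = 0.00647 ✓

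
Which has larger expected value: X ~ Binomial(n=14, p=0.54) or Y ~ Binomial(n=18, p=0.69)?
Y has larger mean (12.4200 > 7.5600)

Compute the expected value for each distribution:

X ~ Binomial(n=14, p=0.54):
E[X] = 7.5600

Y ~ Binomial(n=18, p=0.69):
E[Y] = 12.4200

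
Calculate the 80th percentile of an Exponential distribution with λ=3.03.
0.5312

We have X ~ Exponential(λ=3.03).

We want to find x such that P(X ≤ x) = 0.8.

This is the 80th percentile, which means 80% of values fall below this point.

Using the inverse CDF (quantile function):
x = F⁻¹(0.8) = 0.5312

Verification: P(X ≤ 0.5312) = 0.8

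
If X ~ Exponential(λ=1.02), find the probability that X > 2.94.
0.049847

We have X ~ Exponential(λ=1.02).

P(X > 2.94) = 1 - P(X ≤ 2.94)
                = 1 - F(2.94)
                = 1 - 0.950153
                = 0.049847

So there's approximately a 5.0% chance that X exceeds 2.94.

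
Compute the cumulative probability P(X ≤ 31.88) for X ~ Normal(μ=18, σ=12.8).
0.860901

We have X ~ Normal(μ=18, σ=12.8).

The CDF gives us P(X ≤ k).

Using the CDF:
P(X ≤ 31.88) = 0.860901

This means there's approximately a 86.1% chance that X is at most 31.88.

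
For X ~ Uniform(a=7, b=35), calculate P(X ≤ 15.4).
0.300000

We have X ~ Uniform(a=7, b=35).

The CDF gives us P(X ≤ k).

Using the CDF:
P(X ≤ 15.4) = 0.300000

This means there's approximately a 30.0% chance that X is at most 15.4.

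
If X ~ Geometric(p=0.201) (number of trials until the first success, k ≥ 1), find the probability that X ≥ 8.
0.207887

We have X ~ Geometric(p=0.201) (number of trials until the first success, k ≥ 1).

For discrete distributions, P(X ≥ 8) = 1 - P(X ≤ 7).

P(X ≤ 7) = 0.792113
P(X ≥ 8) = 1 - 0.792113 = 0.207887

So there's approximately a 20.8% chance that X is at least 8.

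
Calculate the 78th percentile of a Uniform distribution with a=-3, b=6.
4.0200

We have X ~ Uniform(a=-3, b=6).

We want to find x such that P(X ≤ x) = 0.78.

This is the 78th percentile, which means 78% of values fall below this point.

Using the inverse CDF (quantile function):
x = F⁻¹(0.78) = 4.0200

Verification: P(X ≤ 4.0200) = 0.78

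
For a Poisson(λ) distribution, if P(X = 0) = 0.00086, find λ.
λ = 7.0586

For a Poisson(λ) distribution, the PMF at 0 is:
P(X = 0) = λ^0 e^(-λ) / 0! = e^(-λ)

Given P(X = 0) = 0.00086:
e^(-λ) = 0.00086
-λ = ln(0.00086)
λ = -ln(0.00086) = 7.0586

Verification: e^(-7.0586) = 0.00086 ✓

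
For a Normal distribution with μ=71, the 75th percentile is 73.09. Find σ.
σ = 3.0986

For X ~ Normal(μ, σ), the p-th percentile satisfies x = μ + z_p × σ,
where z_p = Φ⁻¹(p) is the standard normal quantile.

Step 1: z_{0.75} = Φ⁻¹(0.75) = 0.6745

Step 2: Solve for σ:
73.09 = 71 + 0.6745 × σ
σ = (73.09 - 71) / 0.6745
σ = 2.09 / 0.6745
σ = 3.0986

Verification: μ + z × σ = 71 + 0.6745 × 3.0986 = 73.09 ✓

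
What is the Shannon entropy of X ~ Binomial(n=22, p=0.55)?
2.2659 nats

We have X ~ Binomial(n=22, p=0.55).

The Shannon entropy measures the uncertainty or information content of the distribution.

For a Binomial distribution with n=22, p=0.55:
H(X) = 2.2659 nats

(In bits, this would be 3.2690 bits.)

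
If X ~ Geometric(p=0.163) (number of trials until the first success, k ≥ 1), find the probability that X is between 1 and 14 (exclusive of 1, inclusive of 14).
0.754176

We have X ~ Geometric(p=0.163) (number of trials until the first success, k ≥ 1).

To find P(1 < X ≤ 14), we use:
P(1 < X ≤ 14) = P(X ≤ 14) - P(X ≤ 1)
                 = F(14) - F(1)
                 = 0.917176 - 0.163000
                 = 0.754176

So there's approximately a 75.4% chance that X falls in this range.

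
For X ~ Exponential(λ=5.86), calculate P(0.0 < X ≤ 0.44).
0.924105

We have X ~ Exponential(λ=5.86).

To find P(0.0 < X ≤ 0.44), we use:
P(0.0 < X ≤ 0.44) = P(X ≤ 0.44) - P(X ≤ 0.0)
                 = F(0.44) - F(0.0)
                 = 0.924105 - 0.000000
                 = 0.924105

So there's approximately a 92.4% chance that X falls in this range.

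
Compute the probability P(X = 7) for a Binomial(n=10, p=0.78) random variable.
0.224446

We have X ~ Binomial(n=10, p=0.78).

For a Binomial distribution, the PMF gives us the probability of each outcome.

Using the PMF formula:
P(X = 7) = 0.224446

Rounded to 4 decimal places: 0.2244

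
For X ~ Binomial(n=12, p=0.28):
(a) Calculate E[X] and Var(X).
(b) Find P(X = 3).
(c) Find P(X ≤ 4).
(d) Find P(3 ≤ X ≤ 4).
(a) E[X] = 3.3600, Var(X) = 2.4192
(b) P(X = 3) = 0.251125
(c) P(X ≤ 4) = 0.774564
(d) P(3 ≤ X ≤ 4) = 0.470859

We have X ~ Binomial(n=12, p=0.28).

(a) Moments:
E[X] = 3.3600
Var(X) = 2.4192
σ = √Var(X) = 1.5554

(b) Point probability using PMF:
P(X = 3) = 0.251125

(c) Cumulative probability using CDF:
P(X ≤ 4) = F(4) = 0.774564

(d) Range probability:
P(3 ≤ X ≤ 4) = P(X ≤ 4) - P(X ≤ 2)
                   = F(4) - F(2)
                   = 0.774564 - 0.303706
                   = 0.470859

This means approximately 47.1% of outcomes fall in the interval [3, 4].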